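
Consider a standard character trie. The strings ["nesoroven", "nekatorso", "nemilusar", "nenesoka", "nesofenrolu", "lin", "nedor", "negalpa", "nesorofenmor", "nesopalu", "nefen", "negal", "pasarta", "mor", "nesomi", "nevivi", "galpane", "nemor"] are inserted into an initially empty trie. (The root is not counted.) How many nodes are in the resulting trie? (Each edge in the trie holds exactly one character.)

Count nodes per top-level branch (shared prefixes stored once):
  'g'-branch (galpane): 7 nodes
  'l'-branch (lin): 3 nodes
  'm'-branch (mor): 3 nodes
  'n'-branch (nedor, nefen, negal, negalpa, nekatorso, nemilusar, nemor, nenesoka, nesofenrolu, nesomi, nesopalu, nesorofenmor, nesoroven, nevivi): 65 nodes
  'p'-branch (pasarta): 7 nodes
Sum: 85

85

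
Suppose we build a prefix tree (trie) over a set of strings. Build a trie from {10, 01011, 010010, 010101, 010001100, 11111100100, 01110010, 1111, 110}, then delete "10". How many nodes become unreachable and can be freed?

After clearing the end-marker at "10", prune upward until reaching a node still needed by another word.
The suffix "0" (1 node) is used only by "10"; the node for "1" still has the child "1", so pruning stops there.
Nodes removed: 1

1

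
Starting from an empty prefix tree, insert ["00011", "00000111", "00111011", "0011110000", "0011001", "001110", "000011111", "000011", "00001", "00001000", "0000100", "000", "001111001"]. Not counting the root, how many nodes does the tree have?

Count nodes per top-level branch (shared prefixes stored once):
  '0'-branch (000, 00000111, 00001, 0000100, 00001000, 000011, 000011111, 00011, 0011001, 001110, 00111011, 0011110000, 001111001): 33 nodes
Sum: 33

33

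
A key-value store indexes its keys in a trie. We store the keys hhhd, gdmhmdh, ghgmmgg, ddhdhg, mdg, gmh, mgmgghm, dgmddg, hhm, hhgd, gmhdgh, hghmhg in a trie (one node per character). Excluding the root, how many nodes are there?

50

Count nodes per top-level branch (shared prefixes stored once):
  'd'-branch (ddhdhg, dgmddg): 11 nodes
  'g'-branch (gdmhmdh, ghgmmgg, gmh, gmhdgh): 18 nodes
  'h'-branch (hghmhg, hhgd, hhhd, hhm): 12 nodes
  'm'-branch (mdg, mgmgghm): 9 nodes
Sum: 50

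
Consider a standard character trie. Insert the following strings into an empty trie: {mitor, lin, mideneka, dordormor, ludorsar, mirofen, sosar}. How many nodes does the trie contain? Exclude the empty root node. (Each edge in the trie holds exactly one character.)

Count nodes per top-level branch (shared prefixes stored once):
  'd'-branch (dordormor): 9 nodes
  'l'-branch (lin, ludorsar): 10 nodes
  'm'-branch (mideneka, mirofen, mitor): 16 nodes
  's'-branch (sosar): 5 nodes
Sum: 40

40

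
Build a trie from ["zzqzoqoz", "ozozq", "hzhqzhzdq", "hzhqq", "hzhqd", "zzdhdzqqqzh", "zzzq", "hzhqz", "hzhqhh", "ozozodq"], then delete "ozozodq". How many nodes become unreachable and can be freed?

3

A node on "ozozodq"'s path can go only if nothing else ends at it or branches off below it.
The suffix "odq" (3 nodes) is used only by "ozozodq"; the node for "ozoz" still has the child "q", so pruning stops there.
Nodes removed: 3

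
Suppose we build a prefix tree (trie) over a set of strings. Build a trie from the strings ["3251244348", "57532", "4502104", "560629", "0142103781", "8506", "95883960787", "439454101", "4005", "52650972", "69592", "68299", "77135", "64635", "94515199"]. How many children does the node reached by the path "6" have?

3

The children of the "6" node are the distinct next characters among strings starting with "6".
Characters that immediately follow "6" among the stored strings: {4, 8, 9}.
That node has 3 child edges.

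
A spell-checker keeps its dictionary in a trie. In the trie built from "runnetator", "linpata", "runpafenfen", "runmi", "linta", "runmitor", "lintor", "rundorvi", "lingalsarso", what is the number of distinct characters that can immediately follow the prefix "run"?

4

Walk "run" from the root, arriving at one node.
Characters that immediately follow "run" among the stored strings: {d, m, n, p}.
That node has 4 child edges.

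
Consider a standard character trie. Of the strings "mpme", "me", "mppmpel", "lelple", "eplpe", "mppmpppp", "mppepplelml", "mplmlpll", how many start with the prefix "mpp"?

3

Traverse to the node for "mpp", then collect every word in that subtree.
Words under "mpp": mppepplelml, mppmpel, mppmpppp
Count: 3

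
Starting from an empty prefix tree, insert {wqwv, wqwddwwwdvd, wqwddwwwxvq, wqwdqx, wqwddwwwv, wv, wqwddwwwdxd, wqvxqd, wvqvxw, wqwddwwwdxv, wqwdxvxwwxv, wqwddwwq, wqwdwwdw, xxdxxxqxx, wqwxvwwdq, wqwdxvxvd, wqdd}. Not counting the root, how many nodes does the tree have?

61

Count nodes per top-level branch (shared prefixes stored once):
  'w'-branch (wqdd, wqvxqd, wqwddwwq, wqwddwwwdvd, wqwddwwwdxd, wqwddwwwdxv, wqwddwwwv, wqwddwwwxvq, wqwdqx, wqwdwwdw, wqwdxvxvd, wqwdxvxwwxv, wqwv, wqwxvwwdq, wv, wvqvxw): 52 nodes
  'x'-branch (xxdxxxqxx): 9 nodes
Sum: 61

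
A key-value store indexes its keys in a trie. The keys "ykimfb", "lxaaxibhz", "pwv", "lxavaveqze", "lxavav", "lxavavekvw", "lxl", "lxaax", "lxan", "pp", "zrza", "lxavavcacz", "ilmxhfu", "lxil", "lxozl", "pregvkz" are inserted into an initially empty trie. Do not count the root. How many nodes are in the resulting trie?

57

Count nodes per top-level branch (shared prefixes stored once):
  'i'-branch (ilmxhfu): 7 nodes
  'l'-branch (lxaax, lxaaxibhz, lxan, lxavav, lxavavcacz, lxavavekvw, lxavaveqze, lxil, lxl, lxozl): 30 nodes
  'p'-branch (pp, pregvkz, pwv): 10 nodes
  'y'-branch (ykimfb): 6 nodes
  'z'-branch (zrza): 4 nodes
Sum: 57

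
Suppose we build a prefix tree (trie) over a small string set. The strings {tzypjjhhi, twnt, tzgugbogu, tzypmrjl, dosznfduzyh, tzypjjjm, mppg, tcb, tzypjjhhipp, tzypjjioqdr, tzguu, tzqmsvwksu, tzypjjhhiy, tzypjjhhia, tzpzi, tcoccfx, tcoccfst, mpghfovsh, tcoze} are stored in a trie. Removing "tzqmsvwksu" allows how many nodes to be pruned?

8

After clearing the end-marker at "tzqmsvwksu", prune upward until reaching a node still needed by another word.
The suffix "qmsvwksu" (8 nodes) is used only by "tzqmsvwksu"; the node for "tz" still has the child "y", so pruning stops there.
Nodes removed: 8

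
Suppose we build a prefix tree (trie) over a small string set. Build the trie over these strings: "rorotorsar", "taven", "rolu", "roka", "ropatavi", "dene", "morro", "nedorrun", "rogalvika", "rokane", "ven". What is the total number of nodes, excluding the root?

54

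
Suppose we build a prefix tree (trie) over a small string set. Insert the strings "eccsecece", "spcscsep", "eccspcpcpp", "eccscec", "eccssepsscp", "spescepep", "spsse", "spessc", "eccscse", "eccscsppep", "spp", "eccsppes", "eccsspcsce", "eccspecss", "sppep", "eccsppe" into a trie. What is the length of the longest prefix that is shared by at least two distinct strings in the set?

7

Equivalently: take the maximum, over all pairs, of their longest common prefix length.
"eccsppe" and "eccsppes" agree on "eccsppe" (7 characters) before diverging; nothing deeper is shared.
Longest shared-prefix length: 7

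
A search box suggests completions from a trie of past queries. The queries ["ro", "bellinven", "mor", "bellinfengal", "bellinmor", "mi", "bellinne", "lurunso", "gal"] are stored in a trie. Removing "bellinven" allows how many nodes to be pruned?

A node on "bellinven"'s path can go only if nothing else ends at it or branches off below it.
The suffix "ven" (3 nodes) is used only by "bellinven"; the node for "bellin" still has the child "f", so pruning stops there.
Nodes removed: 3

3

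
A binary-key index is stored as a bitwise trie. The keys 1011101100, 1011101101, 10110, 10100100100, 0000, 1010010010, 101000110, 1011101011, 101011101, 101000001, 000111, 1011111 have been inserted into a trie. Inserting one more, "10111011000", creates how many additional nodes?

1

"1011101100" is already a path in the trie; the remaining "0" must be added.
So 11 − 10 = 1 new nodes.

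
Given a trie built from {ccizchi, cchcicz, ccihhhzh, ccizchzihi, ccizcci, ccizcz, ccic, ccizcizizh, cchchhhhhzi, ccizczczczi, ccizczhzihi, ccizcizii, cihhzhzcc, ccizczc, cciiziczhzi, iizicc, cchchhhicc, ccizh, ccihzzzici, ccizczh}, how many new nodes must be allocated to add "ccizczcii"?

Walking "ccizczcii" from the root, the first 7 characters ("ccizczc") follow existing edges; "i" is the first miss.
So 9 − 7 = 2 new nodes.

2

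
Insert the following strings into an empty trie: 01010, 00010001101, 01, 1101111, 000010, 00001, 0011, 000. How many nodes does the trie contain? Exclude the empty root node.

Trace insertions, counting only characters that open a new branch:
  "01010" → 5 new (0, 1, 0, 1, 0)
  "00010001101" → prefix "0" already present; 10 new (0, 0, 1, 0, 0, 0, 1, 1, 0, 1)
  "01" → prefix "01" already present; 0 new (none)
  "1101111" → 7 new (1, 1, 0, 1, 1, 1, 1)
  "000010" → prefix "000" already present; 3 new (0, 1, 0)
  "00001" → prefix "00001" already present; 0 new (none)
  "0011" → prefix "00" already present; 2 new (1, 1)
  "000" → prefix "000" already present; 0 new (none)
Total nodes = 5 + 10 + 0 + 7 + 3 + 0 + 2 + 0 = 27

27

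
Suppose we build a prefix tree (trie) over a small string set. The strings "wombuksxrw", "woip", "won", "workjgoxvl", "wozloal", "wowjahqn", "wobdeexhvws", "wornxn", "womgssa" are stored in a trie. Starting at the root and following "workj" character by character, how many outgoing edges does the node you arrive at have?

The children of the "workj" node are the distinct next characters among strings starting with "workj".
Distinct next characters after "workj": g.
That node has 1 child edge.

1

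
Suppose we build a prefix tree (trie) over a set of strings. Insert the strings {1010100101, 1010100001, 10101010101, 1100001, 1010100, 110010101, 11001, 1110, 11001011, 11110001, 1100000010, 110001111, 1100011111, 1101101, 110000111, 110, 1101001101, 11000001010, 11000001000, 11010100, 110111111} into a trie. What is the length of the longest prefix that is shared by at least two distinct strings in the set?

9

Look for the deepest trie node that still has at least two words in its subtree.
e.g. "11000001000" and "11000001010" share the prefix "110000010" of length 9; no pair shares a longer one.
Longest shared-prefix length: 9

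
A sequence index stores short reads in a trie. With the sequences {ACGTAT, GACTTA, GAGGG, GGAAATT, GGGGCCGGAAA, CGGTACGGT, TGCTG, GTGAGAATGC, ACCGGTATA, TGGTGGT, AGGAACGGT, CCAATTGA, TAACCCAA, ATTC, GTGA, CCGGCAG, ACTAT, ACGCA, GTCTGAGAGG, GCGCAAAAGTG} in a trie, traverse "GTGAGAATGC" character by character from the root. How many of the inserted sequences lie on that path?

2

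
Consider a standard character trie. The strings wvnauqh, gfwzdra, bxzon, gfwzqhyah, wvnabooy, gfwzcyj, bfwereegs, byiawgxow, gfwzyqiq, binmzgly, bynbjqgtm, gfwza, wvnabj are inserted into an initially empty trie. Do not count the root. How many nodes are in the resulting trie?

Count nodes per top-level branch (shared prefixes stored once):
  'b'-branch (bfwereegs, binmzgly, bxzon, byiawgxow, bynbjqgtm): 35 nodes
  'g'-branch (gfwza, gfwzcyj, gfwzdra, gfwzqhyah, gfwzyqiq): 20 nodes
  'w'-branch (wvnabj, wvnabooy, wvnauqh): 12 nodes
Sum: 67

67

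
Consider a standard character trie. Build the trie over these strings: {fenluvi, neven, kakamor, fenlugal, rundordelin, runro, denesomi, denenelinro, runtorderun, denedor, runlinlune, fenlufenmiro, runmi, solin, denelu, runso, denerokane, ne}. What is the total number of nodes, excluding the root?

92

For each word, the new-node count is its length minus the longest prefix already in the trie:
  "fenluvi" → 7 new (f, e, n, l, u, v, i)
  "neven" → 5 new (n, e, v, e, n)
  "kakamor" → 7 new (k, a, k, a, m, o, r)
  "fenlugal" → prefix "fenlu" already present; 3 new (g, a, l)
  "rundordelin" → 11 new (r, u, n, d, o, r, d, e, l, i, n)
  "runro" → prefix "run" already present; 2 new (r, o)
  "denesomi" → 8 new (d, e, n, e, s, o, m, i)
  "denenelinro" → prefix "dene" already present; 7 new (n, e, l, i, n, r, o)
  "runtorderun" → prefix "run" already present; 8 new (t, o, r, d, e, r, u, n)
  "denedor" → prefix "dene" already present; 3 new (d, o, r)
  "runlinlune" → prefix "run" already present; 7 new (l, i, n, l, u, n, e)
  "fenlufenmiro" → prefix "fenlu" already present; 7 new (f, e, n, m, i, r, o)
  "runmi" → prefix "run" already present; 2 new (m, i)
  "solin" → 5 new (s, o, l, i, n)
  "denelu" → prefix "dene" already present; 2 new (l, u)
  "runso" → prefix "run" already present; 2 new (s, o)
  "denerokane" → prefix "dene" already present; 6 new (r, o, k, a, n, e)
  "ne" → prefix "ne" already present; 0 new (none)
Total nodes = 7 + 5 + 7 + 3 + 11 + 2 + 8 + 7 + 8 + 3 + 7 + 7 + 2 + 5 + 2 + 2 + 6 + 0 = 92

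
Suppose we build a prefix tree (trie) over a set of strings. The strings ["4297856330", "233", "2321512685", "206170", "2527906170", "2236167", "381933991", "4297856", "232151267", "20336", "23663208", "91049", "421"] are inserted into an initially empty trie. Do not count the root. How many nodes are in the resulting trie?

For each word, the new-node count is its length minus the longest prefix already in the trie:
  "4297856330" → 10 new (4, 2, 9, 7, 8, 5, 6, 3, 3, 0)
  "233" → 3 new (2, 3, 3)
  "2321512685" → prefix "23" already present; 8 new (2, 1, 5, 1, 2, 6, 8, 5)
  "206170" → prefix "2" already present; 5 new (0, 6, 1, 7, 0)
  "2527906170" → prefix "2" already present; 9 new (5, 2, 7, 9, 0, 6, 1, 7, 0)
  "2236167" → prefix "2" already present; 6 new (2, 3, 6, 1, 6, 7)
  "381933991" → 9 new (3, 8, 1, 9, 3, 3, 9, 9, 1)
  "4297856" → prefix "4297856" already present; 0 new (none)
  "232151267" → prefix "23215126" already present; 1 new (7)
  "20336" → prefix "20" already present; 3 new (3, 3, 6)
  "23663208" → prefix "23" already present; 6 new (6, 6, 3, 2, 0, 8)
  "91049" → 5 new (9, 1, 0, 4, 9)
  "421" → prefix "42" already present; 1 new (1)
Total nodes = 10 + 3 + 8 + 5 + 9 + 6 + 9 + 0 + 1 + 3 + 6 + 5 + 1 = 66

66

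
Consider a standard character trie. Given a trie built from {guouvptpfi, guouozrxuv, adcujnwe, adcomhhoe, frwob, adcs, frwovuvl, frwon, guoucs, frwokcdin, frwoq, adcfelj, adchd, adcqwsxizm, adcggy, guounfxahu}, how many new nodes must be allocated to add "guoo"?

Walking "guoo" from the root, the first 3 characters ("guo") follow existing edges; "o" is the first miss.
Each of the 1 remaining characters creates one node.

1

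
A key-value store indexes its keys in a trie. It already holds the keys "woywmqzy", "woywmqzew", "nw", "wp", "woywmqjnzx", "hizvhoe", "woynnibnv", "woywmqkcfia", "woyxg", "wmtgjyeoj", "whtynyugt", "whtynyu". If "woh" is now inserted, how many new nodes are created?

1

The longest prefix of "woh" already in the trie is "wo" (length 2).
New nodes needed: |"woh"| − 2 = 3 − 2 = 1.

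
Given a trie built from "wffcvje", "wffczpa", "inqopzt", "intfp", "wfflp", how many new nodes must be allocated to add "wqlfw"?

Walking "wqlfw" from the root, the first 1 characters ("w") follow existing edges; "q" is the first miss.
So 5 − 1 = 4 new nodes.

4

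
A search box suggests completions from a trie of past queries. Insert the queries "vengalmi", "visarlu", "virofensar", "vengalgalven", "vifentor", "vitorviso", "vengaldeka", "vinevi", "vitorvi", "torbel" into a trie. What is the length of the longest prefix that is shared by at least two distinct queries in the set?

7

Equivalently: take the maximum, over all pairs, of their longest common prefix length.
e.g. "vitorvi" and "vitorviso" share the prefix "vitorvi" of length 7; no pair shares a longer one.
Longest shared-prefix length: 7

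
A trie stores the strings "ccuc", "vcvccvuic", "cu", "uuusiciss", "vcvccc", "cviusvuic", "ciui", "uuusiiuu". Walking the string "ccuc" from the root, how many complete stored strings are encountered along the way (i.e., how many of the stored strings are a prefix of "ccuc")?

Check each prefix of "ccuc" against the stored set — each match is an end-marker on the path.
Prefixes of the query that are stored words: "ccuc"
Count: 1

1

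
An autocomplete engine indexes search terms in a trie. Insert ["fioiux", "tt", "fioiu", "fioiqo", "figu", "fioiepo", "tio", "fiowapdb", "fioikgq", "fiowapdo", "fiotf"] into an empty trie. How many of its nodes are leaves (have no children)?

Leaves are exactly the stored words that no other stored word extends.
Those words: "figu", "fioiepo", "fioikgq", "fioiqo", "fioiux", "fiotf", "fiowapdb", "fiowapdo", "tio", "tt"
Leaf count: 10

10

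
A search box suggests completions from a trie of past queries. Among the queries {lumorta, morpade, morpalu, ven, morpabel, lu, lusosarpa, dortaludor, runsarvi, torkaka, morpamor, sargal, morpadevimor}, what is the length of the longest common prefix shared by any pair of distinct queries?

Equivalently: take the maximum, over all pairs, of their longest common prefix length.
"morpade" and "morpadevimor" agree on "morpade" (7 characters) before diverging; nothing deeper is shared.
Longest shared-prefix length: 7

7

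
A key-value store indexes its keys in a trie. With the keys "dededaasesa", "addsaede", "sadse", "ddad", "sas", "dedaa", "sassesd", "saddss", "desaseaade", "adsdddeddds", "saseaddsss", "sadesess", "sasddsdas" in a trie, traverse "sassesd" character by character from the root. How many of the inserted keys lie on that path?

2

Walk "sassesd" from the root; an end-of-word marker is hit whenever a stored word is a prefix of "sassesd".
Prefixes of the query that are stored words: "sas", "sassesd"
Count: 2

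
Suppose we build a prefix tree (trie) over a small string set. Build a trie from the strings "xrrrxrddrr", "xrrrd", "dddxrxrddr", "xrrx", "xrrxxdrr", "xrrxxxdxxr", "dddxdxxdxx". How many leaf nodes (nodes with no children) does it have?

6

A leaf is a node with no children — equivalently, the end of a word that is not a proper prefix of any other stored word.
Those words: "dddxdxxdxx", "dddxrxrddr", "xrrrd", "xrrrxrddrr", "xrrxxdrr", "xrrxxxdxxr"
Leaf count: 6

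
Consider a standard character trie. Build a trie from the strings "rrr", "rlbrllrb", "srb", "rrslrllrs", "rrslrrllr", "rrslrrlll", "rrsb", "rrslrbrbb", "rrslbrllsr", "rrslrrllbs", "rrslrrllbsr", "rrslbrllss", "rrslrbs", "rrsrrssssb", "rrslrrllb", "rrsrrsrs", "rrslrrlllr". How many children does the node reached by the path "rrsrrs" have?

2

The children of the "rrsrrs" node are the distinct next characters among strings starting with "rrsrrs".
Distinct next characters after "rrsrrs": r, s.
That node has 2 child edges.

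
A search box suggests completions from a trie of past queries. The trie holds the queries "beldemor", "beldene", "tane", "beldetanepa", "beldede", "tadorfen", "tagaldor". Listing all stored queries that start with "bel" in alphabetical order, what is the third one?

beldene

Filter for "bel…" and sort: "beldede", "beldemor", "beldene", "beldetanepa"
Position 3: beldene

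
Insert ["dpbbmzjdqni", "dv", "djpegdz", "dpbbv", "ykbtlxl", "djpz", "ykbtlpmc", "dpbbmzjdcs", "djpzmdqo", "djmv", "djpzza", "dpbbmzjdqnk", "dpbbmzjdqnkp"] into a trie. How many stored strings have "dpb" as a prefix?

5

Walk to "dpb"; the words in its subtree are exactly those with that prefix.
Matches: "dpbbmzjdcs", "dpbbmzjdqni", "dpbbmzjdqnk", "dpbbmzjdqnkp", "dpbbv"
Count: 5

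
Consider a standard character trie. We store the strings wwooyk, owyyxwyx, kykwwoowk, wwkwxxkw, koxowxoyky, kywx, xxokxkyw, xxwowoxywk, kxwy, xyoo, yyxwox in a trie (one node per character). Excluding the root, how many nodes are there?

68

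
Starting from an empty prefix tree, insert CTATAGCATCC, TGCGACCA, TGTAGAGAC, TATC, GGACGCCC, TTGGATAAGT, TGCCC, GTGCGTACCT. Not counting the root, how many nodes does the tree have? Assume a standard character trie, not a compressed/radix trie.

For each word, the new-node count is its length minus the longest prefix already in the trie:
  "CTATAGCATCC" → 11 new (C, T, A, T, A, G, C, A, T, C, C)
  "TGCGACCA" → 8 new (T, G, C, G, A, C, C, A)
  "TGTAGAGAC" → prefix "TG" already present; 7 new (T, A, G, A, G, A, C)
  "TATC" → prefix "T" already present; 3 new (A, T, C)
  "GGACGCCC" → 8 new (G, G, A, C, G, C, C, C)
  "TTGGATAAGT" → prefix "T" already present; 9 new (T, G, G, A, T, A, A, G, T)
  "TGCCC" → prefix "TGC" already present; 2 new (C, C)
  "GTGCGTACCT" → prefix "G" already present; 9 new (T, G, C, G, T, A, C, C, T)
Total nodes = 11 + 8 + 7 + 3 + 8 + 9 + 2 + 9 = 57

57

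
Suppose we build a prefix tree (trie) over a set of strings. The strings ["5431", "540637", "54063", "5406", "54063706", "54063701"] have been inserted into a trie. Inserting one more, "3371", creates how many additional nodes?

4

"3371" shares no prefix with any stored word, so all 4 characters open new nodes.
4 − 0 = 4 new nodes.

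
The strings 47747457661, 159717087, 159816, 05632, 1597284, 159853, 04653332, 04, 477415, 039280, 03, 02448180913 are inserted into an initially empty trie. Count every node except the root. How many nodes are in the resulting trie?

57

Trace insertions, counting only characters that open a new branch:
  "47747457661" → 11 new (4, 7, 7, 4, 7, 4, 5, 7, 6, 6, 1)
  "159717087" → 9 new (1, 5, 9, 7, 1, 7, 0, 8, 7)
  "159816" → prefix "159" already present; 3 new (8, 1, 6)
  "05632" → 5 new (0, 5, 6, 3, 2)
  "1597284" → prefix "1597" already present; 3 new (2, 8, 4)
  "159853" → prefix "1598" already present; 2 new (5, 3)
  "04653332" → prefix "0" already present; 7 new (4, 6, 5, 3, 3, 3, 2)
  "04" → prefix "04" already present; 0 new (none)
  "477415" → prefix "4774" already present; 2 new (1, 5)
  "039280" → prefix "0" already present; 5 new (3, 9, 2, 8, 0)
  "03" → prefix "03" already present; 0 new (none)
  "02448180913" → prefix "0" already present; 10 new (2, 4, 4, 8, 1, 8, 0, 9, 1, 3)
Total nodes = 11 + 9 + 3 + 5 + 3 + 2 + 7 + 0 + 2 + 5 + 0 + 10 = 57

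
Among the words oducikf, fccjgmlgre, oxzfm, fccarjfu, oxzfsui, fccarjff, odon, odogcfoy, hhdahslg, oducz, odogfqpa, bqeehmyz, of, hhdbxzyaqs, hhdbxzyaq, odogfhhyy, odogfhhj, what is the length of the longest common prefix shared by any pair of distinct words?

9

Equivalently: take the maximum, over all pairs, of their longest common prefix length.
e.g. "hhdbxzyaq" and "hhdbxzyaqs" share the prefix "hhdbxzyaq" of length 9; no pair shares a longer one.
Longest shared-prefix length: 9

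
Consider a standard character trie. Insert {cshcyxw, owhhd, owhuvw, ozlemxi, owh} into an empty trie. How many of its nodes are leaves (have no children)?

Leaves are exactly the stored words that no other stored word extends.
Those words: "cshcyxw", "owhhd", "owhuvw", "ozlemxi"
Leaf count: 4

4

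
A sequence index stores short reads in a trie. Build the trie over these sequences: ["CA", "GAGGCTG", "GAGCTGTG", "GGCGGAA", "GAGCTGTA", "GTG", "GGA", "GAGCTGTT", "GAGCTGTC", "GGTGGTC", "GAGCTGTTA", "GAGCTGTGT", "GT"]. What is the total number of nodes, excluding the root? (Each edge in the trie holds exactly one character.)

33

Trace insertions, counting only characters that open a new branch:
  "CA" → 2 new (C, A)
  "GAGGCTG" → 7 new (G, A, G, G, C, T, G)
  "GAGCTGTG" → prefix "GAG" already present; 5 new (C, T, G, T, G)
  "GGCGGAA" → prefix "G" already present; 6 new (G, C, G, G, A, A)
  "GAGCTGTA" → prefix "GAGCTGT" already present; 1 new (A)
  "GTG" → prefix "G" already present; 2 new (T, G)
  "GGA" → prefix "GG" already present; 1 new (A)
  "GAGCTGTT" → prefix "GAGCTGT" already present; 1 new (T)
  "GAGCTGTC" → prefix "GAGCTGT" already present; 1 new (C)
  "GGTGGTC" → prefix "GG" already present; 5 new (T, G, G, T, C)
  "GAGCTGTTA" → prefix "GAGCTGTT" already present; 1 new (A)
  "GAGCTGTGT" → prefix "GAGCTGTG" already present; 1 new (T)
  "GT" → prefix "GT" already present; 0 new (none)
Total nodes = 2 + 7 + 5 + 6 + 1 + 2 + 1 + 1 + 1 + 5 + 1 + 1 + 0 = 33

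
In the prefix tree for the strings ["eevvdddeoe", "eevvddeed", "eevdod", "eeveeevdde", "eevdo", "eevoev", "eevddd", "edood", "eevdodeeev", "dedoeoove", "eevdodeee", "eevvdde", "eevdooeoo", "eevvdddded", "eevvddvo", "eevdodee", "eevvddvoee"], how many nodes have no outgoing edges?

Leaves are exactly the stored words that no other stored word extends.
Those words: "dedoeoove", "edood", "eevddd", "eevdodeeev", "eevdooeoo", "eeveeevdde", "eevoev", "eevvdddded", "eevvdddeoe", "eevvddeed", "eevvddvoee"
Leaf count: 11

11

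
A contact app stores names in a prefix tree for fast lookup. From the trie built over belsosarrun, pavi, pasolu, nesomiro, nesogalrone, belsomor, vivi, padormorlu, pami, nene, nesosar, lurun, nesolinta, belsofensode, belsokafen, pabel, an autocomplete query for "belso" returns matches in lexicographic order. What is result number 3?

Words with prefix "belso", in lexicographic order: "belsofensode", "belsokafen", "belsomor", "belsosarrun"
Position 3: belsomor

belsomor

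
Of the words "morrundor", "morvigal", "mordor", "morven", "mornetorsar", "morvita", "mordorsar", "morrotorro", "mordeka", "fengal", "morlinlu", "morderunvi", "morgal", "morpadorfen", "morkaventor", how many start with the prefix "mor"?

14

Traverse to the node for "mor", then collect every word in that subtree.
Words under "mor": mordeka, morderunvi, mordor, mordorsar, morgal, morkaventor, morlinlu, mornetorsar, morpadorfen, morrotorro, morrundor, morven, morvigal, morvita
Count: 14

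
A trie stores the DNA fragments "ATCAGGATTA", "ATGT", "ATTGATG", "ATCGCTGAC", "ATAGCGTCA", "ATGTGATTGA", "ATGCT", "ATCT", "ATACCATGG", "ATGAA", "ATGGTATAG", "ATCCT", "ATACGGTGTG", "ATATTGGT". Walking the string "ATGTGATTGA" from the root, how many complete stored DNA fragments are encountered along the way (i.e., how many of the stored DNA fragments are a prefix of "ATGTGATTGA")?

Check each prefix of "ATGTGATTGA" against the stored set — each match is an end-marker on the path.
Prefixes of the query that are stored words: "ATGT", "ATGTGATTGA"
Count: 2

2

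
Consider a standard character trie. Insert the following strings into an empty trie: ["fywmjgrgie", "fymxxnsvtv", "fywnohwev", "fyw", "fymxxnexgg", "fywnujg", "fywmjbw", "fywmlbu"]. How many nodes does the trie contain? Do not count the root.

36

Count nodes per top-level branch (shared prefixes stored once):
  'f'-branch (fymxxnexgg, fymxxnsvtv, fyw, fywmjbw, fywmjgrgie, fywmlbu, fywnohwev, fywnujg): 36 nodes
Sum: 36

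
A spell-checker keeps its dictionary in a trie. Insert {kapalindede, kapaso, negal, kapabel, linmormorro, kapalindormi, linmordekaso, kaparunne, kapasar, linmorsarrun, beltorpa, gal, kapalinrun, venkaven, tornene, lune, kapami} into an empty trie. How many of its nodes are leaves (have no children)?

17

A leaf is a node with no children — equivalently, the end of a word that is not a proper prefix of any other stored word.
Those words: "beltorpa", "gal", "kapabel", "kapalindede", "kapalindormi", "kapalinrun", "kapami", "kaparunne", "kapasar", "kapaso", "linmordekaso", "linmormorro", "linmorsarrun", "lune", "negal", "tornene", "venkaven"
Leaf count: 17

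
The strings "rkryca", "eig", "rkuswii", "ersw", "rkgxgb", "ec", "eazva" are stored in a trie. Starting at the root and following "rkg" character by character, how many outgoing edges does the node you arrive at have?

1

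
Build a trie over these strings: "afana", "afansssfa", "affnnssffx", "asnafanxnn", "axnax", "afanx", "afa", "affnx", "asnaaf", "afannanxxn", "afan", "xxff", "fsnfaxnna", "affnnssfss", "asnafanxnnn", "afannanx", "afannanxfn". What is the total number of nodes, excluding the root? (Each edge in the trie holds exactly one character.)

59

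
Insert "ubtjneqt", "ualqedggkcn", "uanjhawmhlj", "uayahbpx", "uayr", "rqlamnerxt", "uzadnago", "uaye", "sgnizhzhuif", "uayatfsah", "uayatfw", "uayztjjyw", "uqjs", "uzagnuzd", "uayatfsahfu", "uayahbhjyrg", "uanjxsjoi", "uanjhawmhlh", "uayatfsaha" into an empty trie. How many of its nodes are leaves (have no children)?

18

Leaves are exactly the stored words that no other stored word extends.
Those words: "rqlamnerxt", "sgnizhzhuif", "ualqedggkcn", "uanjhawmhlh", "uanjhawmhlj", "uanjxsjoi", "uayahbhjyrg", "uayahbpx", "uayatfsaha", "uayatfsahfu", "uayatfw", "uaye", "uayr", "uayztjjyw", "ubtjneqt", "uqjs", "uzadnago", "uzagnuzd"
Leaf count: 18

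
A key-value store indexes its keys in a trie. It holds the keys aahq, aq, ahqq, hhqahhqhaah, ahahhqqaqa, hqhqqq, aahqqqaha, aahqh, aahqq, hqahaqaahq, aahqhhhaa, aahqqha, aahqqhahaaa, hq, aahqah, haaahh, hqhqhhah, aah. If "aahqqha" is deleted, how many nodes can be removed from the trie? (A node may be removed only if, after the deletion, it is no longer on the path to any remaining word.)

After clearing the end-marker at "aahqqha", prune upward until reaching a node still needed by another word.
Every node on "aahqqha" is still needed (e.g. by "aahqqhahaaa"), so nothing is freed.
Nodes removed: 0

0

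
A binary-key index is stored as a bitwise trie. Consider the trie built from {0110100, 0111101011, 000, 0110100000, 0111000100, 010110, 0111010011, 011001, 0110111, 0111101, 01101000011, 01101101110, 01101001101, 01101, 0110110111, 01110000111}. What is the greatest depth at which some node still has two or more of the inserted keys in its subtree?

Look for the deepest trie node that still has at least two words in its subtree.
"0110110111" and "01101101110" agree on "0110110111" (10 characters) before diverging; nothing deeper is shared.
Longest shared-prefix length: 10

10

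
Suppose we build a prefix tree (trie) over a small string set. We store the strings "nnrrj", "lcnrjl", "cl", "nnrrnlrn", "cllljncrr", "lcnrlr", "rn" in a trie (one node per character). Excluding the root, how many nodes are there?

28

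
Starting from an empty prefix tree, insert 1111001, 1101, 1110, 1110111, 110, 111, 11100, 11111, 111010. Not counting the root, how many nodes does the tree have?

16

For each word, the new-node count is its length minus the longest prefix already in the trie:
  "1111001" → 7 new (1, 1, 1, 1, 0, 0, 1)
  "1101" → prefix "11" already present; 2 new (0, 1)
  "1110" → prefix "111" already present; 1 new (0)
  "1110111" → prefix "1110" already present; 3 new (1, 1, 1)
  "110" → prefix "110" already present; 0 new (none)
  "111" → prefix "111" already present; 0 new (none)
  "11100" → prefix "1110" already present; 1 new (0)
  "11111" → prefix "1111" already present; 1 new (1)
  "111010" → prefix "11101" already present; 1 new (0)
Total nodes = 7 + 2 + 1 + 3 + 0 + 0 + 1 + 1 + 1 = 16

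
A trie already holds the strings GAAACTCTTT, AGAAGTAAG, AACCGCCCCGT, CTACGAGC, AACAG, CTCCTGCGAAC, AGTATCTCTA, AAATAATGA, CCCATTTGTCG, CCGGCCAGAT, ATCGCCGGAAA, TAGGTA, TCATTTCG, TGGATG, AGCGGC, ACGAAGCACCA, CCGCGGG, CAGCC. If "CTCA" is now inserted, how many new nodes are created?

1

Walking "CTCA" from the root, the first 3 characters ("CTC") follow existing edges; "A" is the first miss.
So 4 − 3 = 1 new nodes.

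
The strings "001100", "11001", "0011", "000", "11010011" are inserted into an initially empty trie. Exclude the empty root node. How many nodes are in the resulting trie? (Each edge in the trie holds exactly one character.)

Trie structure (* marks end of a word):
(root)
├─ 0
│  └─ 0
│     ├─ 0 *
│     └─ 1
│        └─ 1 *
│           └─ 0
│              └─ 0 *
└─ 1
   └─ 1
      └─ 0
         ├─ 0
         │  └─ 1 *
         └─ 1
            └─ 0
               └─ 0
                  └─ 1
                     └─ 1 *
Counting every labelled node above: 17.

17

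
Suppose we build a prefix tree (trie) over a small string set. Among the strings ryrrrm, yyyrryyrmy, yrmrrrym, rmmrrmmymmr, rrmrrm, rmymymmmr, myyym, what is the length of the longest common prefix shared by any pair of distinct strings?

Equivalently: take the maximum, over all pairs, of their longest common prefix length.
"rmmrrmmymmr" and "rmymymmmr" agree on "rm" (2 characters) before diverging; nothing deeper is shared.
Longest shared-prefix length: 2

2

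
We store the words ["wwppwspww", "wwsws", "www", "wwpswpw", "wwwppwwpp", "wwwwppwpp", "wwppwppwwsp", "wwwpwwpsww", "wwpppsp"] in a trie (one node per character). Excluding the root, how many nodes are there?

44

Trace insertions, counting only characters that open a new branch:
  "wwppwspww" → 9 new (w, w, p, p, w, s, p, w, w)
  "wwsws" → prefix "ww" already present; 3 new (s, w, s)
  "www" → prefix "ww" already present; 1 new (w)
  "wwpswpw" → prefix "wwp" already present; 4 new (s, w, p, w)
  "wwwppwwpp" → prefix "www" already present; 6 new (p, p, w, w, p, p)
  "wwwwppwpp" → prefix "www" already present; 6 new (w, p, p, w, p, p)
  "wwppwppwwsp" → prefix "wwppw" already present; 6 new (p, p, w, w, s, p)
  "wwwpwwpsww" → prefix "wwwp" already present; 6 new (w, w, p, s, w, w)
  "wwpppsp" → prefix "wwpp" already present; 3 new (p, s, p)
Total nodes = 9 + 3 + 1 + 4 + 6 + 6 + 6 + 6 + 3 = 44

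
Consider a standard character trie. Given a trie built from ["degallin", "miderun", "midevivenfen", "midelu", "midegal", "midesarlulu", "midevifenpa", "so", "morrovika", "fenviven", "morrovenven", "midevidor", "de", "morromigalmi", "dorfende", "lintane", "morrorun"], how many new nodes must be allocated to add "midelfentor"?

Walking "midelfentor" from the root, the first 5 characters ("midel") follow existing edges; "f" is the first miss.
Each of the 6 remaining characters creates one node.

6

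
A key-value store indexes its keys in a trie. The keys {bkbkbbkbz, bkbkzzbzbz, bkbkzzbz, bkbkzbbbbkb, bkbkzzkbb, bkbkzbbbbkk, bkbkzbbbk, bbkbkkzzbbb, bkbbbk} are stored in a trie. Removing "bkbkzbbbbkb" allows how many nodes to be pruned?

A node on "bkbkzbbbbkb"'s path can go only if nothing else ends at it or branches off below it.
The suffix "b" (1 node) is used only by "bkbkzbbbbkb"; the node for "bkbkzbbbbk" still has the child "k", so pruning stops there.
Nodes removed: 1

1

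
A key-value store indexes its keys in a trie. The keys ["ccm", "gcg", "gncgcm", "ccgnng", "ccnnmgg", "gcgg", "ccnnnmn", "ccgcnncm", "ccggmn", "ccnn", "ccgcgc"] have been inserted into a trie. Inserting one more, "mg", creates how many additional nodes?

"mg" shares no prefix with any stored word, so all 2 characters open new nodes.
2 − 0 = 2 new nodes.

2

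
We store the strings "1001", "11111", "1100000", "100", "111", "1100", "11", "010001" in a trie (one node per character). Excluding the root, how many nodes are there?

Trace insertions, counting only characters that open a new branch:
  "1001" → 4 new (1, 0, 0, 1)
  "11111" → prefix "1" already present; 4 new (1, 1, 1, 1)
  "1100000" → prefix "11" already present; 5 new (0, 0, 0, 0, 0)
  "100" → prefix "100" already present; 0 new (none)
  "111" → prefix "111" already present; 0 new (none)
  "1100" → prefix "1100" already present; 0 new (none)
  "11" → prefix "11" already present; 0 new (none)
  "010001" → 6 new (0, 1, 0, 0, 0, 1)
Total nodes = 4 + 4 + 5 + 0 + 0 + 0 + 0 + 6 = 19

19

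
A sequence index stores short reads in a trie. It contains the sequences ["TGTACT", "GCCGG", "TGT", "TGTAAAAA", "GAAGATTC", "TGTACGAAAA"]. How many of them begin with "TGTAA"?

1

Traverse to the node for "TGTAA", then collect every word in that subtree.
Words under "TGTAA": TGTAAAAA
Count: 1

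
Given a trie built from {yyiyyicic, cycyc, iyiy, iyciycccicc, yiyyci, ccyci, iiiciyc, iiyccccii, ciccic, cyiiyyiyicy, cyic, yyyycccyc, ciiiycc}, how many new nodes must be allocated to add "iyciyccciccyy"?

2

The longest prefix of "iyciyccciccyy" already in the trie is "iyciycccicc" (length 11).
So 13 − 11 = 2 new nodes.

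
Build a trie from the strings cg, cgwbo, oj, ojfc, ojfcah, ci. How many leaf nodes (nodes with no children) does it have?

3

Leaves are exactly the stored words that no other stored word extends.
Those words: "cgwbo", "ci", "ojfcah"
Leaf count: 3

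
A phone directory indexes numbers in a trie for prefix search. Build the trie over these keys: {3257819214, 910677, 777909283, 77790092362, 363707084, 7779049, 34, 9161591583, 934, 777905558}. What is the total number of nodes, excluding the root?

For each word, the new-node count is its length minus the longest prefix already in the trie:
  "3257819214" → 10 new (3, 2, 5, 7, 8, 1, 9, 2, 1, 4)
  "910677" → 6 new (9, 1, 0, 6, 7, 7)
  "777909283" → 9 new (7, 7, 7, 9, 0, 9, 2, 8, 3)
  "77790092362" → prefix "77790" already present; 6 new (0, 9, 2, 3, 6, 2)
  "363707084" → prefix "3" already present; 8 new (6, 3, 7, 0, 7, 0, 8, 4)
  "7779049" → prefix "77790" already present; 2 new (4, 9)
  "34" → prefix "3" already present; 1 new (4)
  "9161591583" → prefix "91" already present; 8 new (6, 1, 5, 9, 1, 5, 8, 3)
  "934" → prefix "9" already present; 2 new (3, 4)
  "777905558" → prefix "77790" already present; 4 new (5, 5, 5, 8)
Total nodes = 10 + 6 + 9 + 6 + 8 + 2 + 1 + 8 + 2 + 4 = 56

56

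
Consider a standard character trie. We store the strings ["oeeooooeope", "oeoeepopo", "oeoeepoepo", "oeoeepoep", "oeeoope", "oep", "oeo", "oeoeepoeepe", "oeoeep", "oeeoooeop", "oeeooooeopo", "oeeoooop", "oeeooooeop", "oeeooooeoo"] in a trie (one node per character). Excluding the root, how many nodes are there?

33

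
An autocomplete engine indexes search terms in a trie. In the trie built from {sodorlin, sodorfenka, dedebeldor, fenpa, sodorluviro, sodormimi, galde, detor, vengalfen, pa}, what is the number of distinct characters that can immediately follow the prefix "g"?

The children of the "g" node are the distinct next characters among strings starting with "g".
Characters that immediately follow "g" among the stored strings: {a}.
That node has 1 child edge.

1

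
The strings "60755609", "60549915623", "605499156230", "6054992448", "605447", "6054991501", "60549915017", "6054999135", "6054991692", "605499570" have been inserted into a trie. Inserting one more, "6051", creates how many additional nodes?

1

Walking "6051" from the root, the first 3 characters ("605") follow existing edges; "1" is the first miss.
New nodes needed: |"6051"| − 3 = 4 − 3 = 1.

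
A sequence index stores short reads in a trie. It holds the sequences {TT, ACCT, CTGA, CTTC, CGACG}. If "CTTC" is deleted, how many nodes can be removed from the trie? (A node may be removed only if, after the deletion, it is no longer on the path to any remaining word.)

2

After clearing the end-marker at "CTTC", prune upward until reaching a node still needed by another word.
The suffix "TC" (2 nodes) is used only by "CTTC"; the node for "CT" still has the child "G", so pruning stops there.
Nodes removed: 2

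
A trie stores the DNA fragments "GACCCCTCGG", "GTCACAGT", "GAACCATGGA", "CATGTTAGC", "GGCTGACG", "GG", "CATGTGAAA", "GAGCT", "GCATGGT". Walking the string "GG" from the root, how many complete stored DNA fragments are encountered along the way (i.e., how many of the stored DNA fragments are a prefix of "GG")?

1

Walk "GG" from the root; an end-of-word marker is hit whenever a stored word is a prefix of "GG".
Prefixes of the query that are stored words: "GG"
Count: 1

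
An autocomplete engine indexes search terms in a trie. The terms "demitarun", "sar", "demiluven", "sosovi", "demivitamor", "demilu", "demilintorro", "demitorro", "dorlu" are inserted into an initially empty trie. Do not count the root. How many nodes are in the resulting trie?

44

Insert word by word; a character creates a node only if that edge doesn't already exist:
  "demitarun" → 9 new (d, e, m, i, t, a, r, u, n)
  "sar" → 3 new (s, a, r)
  "demiluven" → prefix "demi" already present; 5 new (l, u, v, e, n)
  "sosovi" → prefix "s" already present; 5 new (o, s, o, v, i)
  "demivitamor" → prefix "demi" already present; 7 new (v, i, t, a, m, o, r)
  "demilu" → prefix "demilu" already present; 0 new (none)
  "demilintorro" → prefix "demil" already present; 7 new (i, n, t, o, r, r, o)
  "demitorro" → prefix "demit" already present; 4 new (o, r, r, o)
  "dorlu" → prefix "d" already present; 4 new (o, r, l, u)
Total nodes = 9 + 3 + 5 + 5 + 7 + 0 + 7 + 4 + 4 = 44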